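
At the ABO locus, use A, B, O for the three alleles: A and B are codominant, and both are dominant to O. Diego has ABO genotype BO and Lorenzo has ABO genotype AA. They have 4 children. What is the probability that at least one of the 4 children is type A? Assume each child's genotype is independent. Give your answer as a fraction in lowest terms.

15/16

ABO cross BO × AA → 1/2 A, 1/2 AB.
So P(type A) = 1/2 per child.
P(none) = (1/2)^4 = 1/16; P(at least one) = 1 − 1/16 = 15/16.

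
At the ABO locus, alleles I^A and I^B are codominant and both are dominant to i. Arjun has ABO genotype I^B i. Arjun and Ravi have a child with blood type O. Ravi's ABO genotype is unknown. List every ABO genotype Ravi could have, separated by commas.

For each candidate genotype of Ravi, check whether crossing it with I^B i can produce every observed child phenotype.
  I^A I^A → possible child types {A, AB} ✗
  I^A I^B → possible child types {A, B, AB} ✗
  I^A i → possible child types {O, A, B, AB} ✓
  I^B I^B → possible child types {B} ✗
  I^B i → possible child types {O, B} ✓
  i i → possible child types {O, B} ✓

I^A i, I^B i, i i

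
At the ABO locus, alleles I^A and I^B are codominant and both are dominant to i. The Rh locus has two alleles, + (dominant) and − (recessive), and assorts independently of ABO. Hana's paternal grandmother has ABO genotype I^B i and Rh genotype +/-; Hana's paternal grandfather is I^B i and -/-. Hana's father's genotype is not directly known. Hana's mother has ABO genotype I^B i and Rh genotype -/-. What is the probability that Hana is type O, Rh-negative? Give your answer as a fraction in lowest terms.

3/16

Hana's father's ABO genotype from I^B i × I^B i: 1/4 I^B I^B, 1/2 I^B i, 1/4 i i.
Crossing each possibility with the mother I^B i and summing P(type O): 1/4·0 + 1/2·1/4 + 1/4·1/2 = 1/4.
Similarly for Rh via the father's Rh distribution: P(Rh-) = 3/4.
Independent loci: 1/4 × 3/4 = 3/16.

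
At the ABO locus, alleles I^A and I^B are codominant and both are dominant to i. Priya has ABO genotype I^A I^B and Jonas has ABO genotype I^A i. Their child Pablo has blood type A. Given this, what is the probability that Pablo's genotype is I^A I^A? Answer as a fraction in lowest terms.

Cross I^A I^B × I^A i → 1/4 I^A I^A, 1/4 I^A I^B, 1/4 I^A i, 1/4 I^B i.
Type-A genotypes among offspring: I^A I^A (1/4), I^A i (1/4); total 1/2.
P(I^A I^A | type A) = (1/4) / (1/2) = 1/2.

1/2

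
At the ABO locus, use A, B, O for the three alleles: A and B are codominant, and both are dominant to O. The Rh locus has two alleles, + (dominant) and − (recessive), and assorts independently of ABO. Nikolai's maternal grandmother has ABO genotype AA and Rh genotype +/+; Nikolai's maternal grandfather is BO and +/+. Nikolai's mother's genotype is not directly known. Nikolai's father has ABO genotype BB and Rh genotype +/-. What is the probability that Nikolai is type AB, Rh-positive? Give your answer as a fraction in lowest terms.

1/2

Nikolai's mother's ABO genotype from AA × BO: 1/2 AB, 1/2 AO.
Crossing each possibility with the father BB and summing P(type AB): 1/2·1/2 + 1/2·1/2 = 1/2.
Similarly for Rh via the mother's Rh distribution: P(Rh+) = 1.
Independent loci: 1/2 × 1 = 1/2.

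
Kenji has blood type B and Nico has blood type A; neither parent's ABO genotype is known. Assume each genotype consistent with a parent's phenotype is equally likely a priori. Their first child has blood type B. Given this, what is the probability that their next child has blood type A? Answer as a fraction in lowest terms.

1/12

Possible genotypes: Kenji ∈ {I^B I^B, I^B i}; Nico ∈ {I^A I^A, I^A i}.
Weight each parental genotype pair by prior × P(type-B child):
  I^B I^B × I^A i: posterior weight 2/3; P(next child type A) = 0.
  I^B i × I^A i: posterior weight 1/3; P(next child type A) = 1/4.
Weighted sum = 1/12.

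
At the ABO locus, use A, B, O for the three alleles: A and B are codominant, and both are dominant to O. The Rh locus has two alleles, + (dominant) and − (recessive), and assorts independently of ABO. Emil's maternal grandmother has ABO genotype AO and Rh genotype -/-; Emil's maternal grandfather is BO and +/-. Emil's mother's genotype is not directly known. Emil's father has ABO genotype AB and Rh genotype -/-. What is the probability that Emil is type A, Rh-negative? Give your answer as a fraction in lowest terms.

Emil's mother's ABO genotype from AO × BO: 1/4 AB, 1/4 AO, 1/4 BO, 1/4 OO.
Crossing each possibility with the father AB and summing P(type A): 1/4·1/4 + 1/4·1/2 + 1/4·1/4 + 1/4·1/2 = 3/8.
Similarly for Rh via the mother's Rh distribution: P(Rh-) = 3/4.
Independent loci: 3/8 × 3/4 = 9/32.

9/32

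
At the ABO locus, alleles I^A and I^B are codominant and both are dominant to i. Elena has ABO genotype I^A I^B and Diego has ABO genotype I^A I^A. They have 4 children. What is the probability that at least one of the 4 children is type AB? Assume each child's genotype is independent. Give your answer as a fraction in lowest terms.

15/16

ABO cross I^A I^B × I^A I^A → 1/2 A, 1/2 AB.
So P(type AB) = 1/2 per child.
P(none) = (1/2)^4 = 1/16; P(at least one) = 1 − 1/16 = 15/16.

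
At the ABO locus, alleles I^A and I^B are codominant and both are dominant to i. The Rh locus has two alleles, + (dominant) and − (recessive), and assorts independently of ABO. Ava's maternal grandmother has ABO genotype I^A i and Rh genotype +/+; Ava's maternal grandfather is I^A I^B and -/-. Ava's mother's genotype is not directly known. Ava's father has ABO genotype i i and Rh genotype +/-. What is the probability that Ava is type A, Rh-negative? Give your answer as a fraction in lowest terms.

1/8

Ava's mother's ABO genotype from I^A i × I^A I^B: 1/4 I^A I^A, 1/4 I^A I^B, 1/4 I^A i, 1/4 I^B i.
Crossing each possibility with the father i i and summing P(type A): 1/4·1 + 1/4·1/2 + 1/4·1/2 + 1/4·0 = 1/2.
Similarly for Rh via the mother's Rh distribution: P(Rh-) = 1/4.
Independent loci: 1/2 × 1/4 = 1/8.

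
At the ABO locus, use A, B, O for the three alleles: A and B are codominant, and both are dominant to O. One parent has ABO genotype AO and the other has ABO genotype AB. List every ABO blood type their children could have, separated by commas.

Gametes from AO × AB give offspring ABO genotypes AA, AB, AO, BO, i.e. phenotypes A, B, AB.

A, B, AB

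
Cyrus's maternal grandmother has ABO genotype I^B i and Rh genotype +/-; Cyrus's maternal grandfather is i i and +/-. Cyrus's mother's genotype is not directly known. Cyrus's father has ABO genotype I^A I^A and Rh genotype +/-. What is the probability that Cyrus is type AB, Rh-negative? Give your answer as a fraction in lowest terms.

Cyrus's mother's ABO genotype from I^B i × i i: 1/2 I^B i, 1/2 i i.
Crossing each possibility with the father I^A I^A and summing P(type AB): 1/2·1/2 + 1/2·0 = 1/4.
Similarly for Rh via the mother's Rh distribution: P(Rh-) = 1/4.
Independent loci: 1/4 × 1/4 = 1/16.

1/16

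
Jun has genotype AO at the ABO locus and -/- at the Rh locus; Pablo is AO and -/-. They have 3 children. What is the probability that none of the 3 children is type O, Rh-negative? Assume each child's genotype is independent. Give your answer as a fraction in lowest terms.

ABO cross AO × AO → 1/4 O, 3/4 A.
Rh cross -/- × -/- → 1 Rh-; so P(type O, Rh-negative) = 1/4 × 1 = 1/4 per child.
P(not type O, Rh-negative) = 3/4 for one child; (3/4)^3 = 27/64.

27/64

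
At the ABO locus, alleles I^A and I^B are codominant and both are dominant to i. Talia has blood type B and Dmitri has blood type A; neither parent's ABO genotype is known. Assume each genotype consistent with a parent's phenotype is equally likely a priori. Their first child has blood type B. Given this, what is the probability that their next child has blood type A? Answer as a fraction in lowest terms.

Possible genotypes: Talia ∈ {I^B I^B, I^B i}; Dmitri ∈ {I^A I^A, I^A i}.
Weight each parental genotype pair by prior × P(type-B child):
  I^B I^B × I^A i: posterior weight 2/3; P(next child type A) = 0.
  I^B i × I^A i: posterior weight 1/3; P(next child type A) = 1/4.
Weighted sum = 1/12.

1/12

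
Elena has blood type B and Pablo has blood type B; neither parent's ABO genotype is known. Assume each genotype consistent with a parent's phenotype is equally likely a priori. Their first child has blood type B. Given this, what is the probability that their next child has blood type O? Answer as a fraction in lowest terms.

Possible genotypes: Elena ∈ {BB, BO}; Pablo ∈ {BB, BO}.
Weight each parental genotype pair by prior × P(type-B child):
  BB × BB: posterior weight 4/15; P(next child type O) = 0.
  BB × BO: posterior weight 4/15; P(next child type O) = 0.
  BO × BB: posterior weight 4/15; P(next child type O) = 0.
  BO × BO: posterior weight 1/5; P(next child type O) = 1/4.
Weighted sum = 1/20.

1/20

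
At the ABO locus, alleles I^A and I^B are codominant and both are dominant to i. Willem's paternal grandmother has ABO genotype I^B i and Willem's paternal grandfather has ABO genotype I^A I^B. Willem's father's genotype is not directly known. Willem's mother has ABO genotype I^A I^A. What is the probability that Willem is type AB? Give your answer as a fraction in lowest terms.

Willem's father's ABO genotype from I^B i × I^A I^B: 1/4 I^A I^B, 1/4 I^A i, 1/4 I^B I^B, 1/4 I^B i.
Crossing each possibility with the mother I^A I^A and summing P(type AB): 1/4·1/2 + 1/4·0 + 1/4·1 + 1/4·1/2 = 1/2.

1/2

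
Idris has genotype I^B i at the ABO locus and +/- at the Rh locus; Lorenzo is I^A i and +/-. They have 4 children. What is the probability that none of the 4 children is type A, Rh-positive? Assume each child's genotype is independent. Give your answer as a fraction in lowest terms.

ABO cross I^B i × I^A i → 1/4 O, 1/4 A, 1/4 B, 1/4 AB.
Rh cross +/- × +/- → 3/4 Rh+, 1/4 Rh-; so P(type A, Rh-positive) = 1/4 × 3/4 = 3/16 per child.
P(not type A, Rh-positive) = 13/16 for one child; (13/16)^4 = 28561/65536.

28561/65536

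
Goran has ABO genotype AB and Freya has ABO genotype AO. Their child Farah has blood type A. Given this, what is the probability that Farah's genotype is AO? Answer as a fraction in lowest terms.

Cross AB × AO → 1/4 AA, 1/4 AB, 1/4 AO, 1/4 BO.
Type-A genotypes among offspring: AA (1/4), AO (1/4); total 1/2.
P(AO | type A) = (1/4) / (1/2) = 1/2.

1/2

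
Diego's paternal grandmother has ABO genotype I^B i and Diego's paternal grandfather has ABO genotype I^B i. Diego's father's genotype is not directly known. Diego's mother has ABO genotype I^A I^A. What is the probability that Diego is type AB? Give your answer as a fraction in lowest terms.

1/2

Diego's father's ABO genotype from I^B i × I^B i: 1/4 I^B I^B, 1/2 I^B i, 1/4 i i.
Crossing each possibility with the mother I^A I^A and summing P(type AB): 1/4·1 + 1/2·1/2 + 1/4·0 = 1/2.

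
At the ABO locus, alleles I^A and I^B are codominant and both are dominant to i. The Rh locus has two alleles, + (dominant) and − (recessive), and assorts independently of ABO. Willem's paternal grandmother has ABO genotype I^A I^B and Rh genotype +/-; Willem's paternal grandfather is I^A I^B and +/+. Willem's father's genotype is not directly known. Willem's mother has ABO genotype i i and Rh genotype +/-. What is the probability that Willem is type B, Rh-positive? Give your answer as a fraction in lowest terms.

7/16

Willem's father's ABO genotype from I^A I^B × I^A I^B: 1/4 I^A I^A, 1/2 I^A I^B, 1/4 I^B I^B.
Crossing each possibility with the mother i i and summing P(type B): 1/4·0 + 1/2·1/2 + 1/4·1 = 1/2.
Similarly for Rh via the father's Rh distribution: P(Rh+) = 7/8.
Independent loci: 1/2 × 7/8 = 7/16.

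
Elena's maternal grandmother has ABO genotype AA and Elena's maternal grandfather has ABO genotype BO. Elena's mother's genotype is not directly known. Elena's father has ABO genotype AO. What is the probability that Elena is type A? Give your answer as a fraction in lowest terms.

5/8

Elena's mother's ABO genotype from AA × BO: 1/2 AB, 1/2 AO.
Crossing each possibility with the father AO and summing P(type A): 1/2·1/2 + 1/2·3/4 = 5/8.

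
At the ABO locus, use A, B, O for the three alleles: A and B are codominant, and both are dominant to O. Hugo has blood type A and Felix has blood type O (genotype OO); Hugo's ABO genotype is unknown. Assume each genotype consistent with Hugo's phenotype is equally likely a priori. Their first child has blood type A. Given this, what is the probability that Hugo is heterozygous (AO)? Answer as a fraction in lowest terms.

Possible genotypes: Hugo ∈ {AA, AO}; Felix ∈ {OO}.
Weight each parental genotype pair by prior × P(type-A child):
  AA × OO: posterior weight 2/3.
  AO × OO: posterior weight 1/3.
Sum the posterior weight over pairs where Hugo is AO: 1/3.

1/3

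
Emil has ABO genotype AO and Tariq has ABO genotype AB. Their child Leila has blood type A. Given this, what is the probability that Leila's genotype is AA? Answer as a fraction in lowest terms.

Cross AO × AB → 1/4 AA, 1/4 AB, 1/4 AO, 1/4 BO.
Type-A genotypes among offspring: AA (1/4), AO (1/4); total 1/2.
P(AA | type A) = (1/4) / (1/2) = 1/2.

1/2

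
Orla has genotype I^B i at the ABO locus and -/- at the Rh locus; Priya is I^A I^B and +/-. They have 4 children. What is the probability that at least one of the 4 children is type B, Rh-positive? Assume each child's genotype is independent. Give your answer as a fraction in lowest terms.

175/256

ABO cross I^B i × I^A I^B → 1/4 A, 1/2 B, 1/4 AB.
Rh cross -/- × +/- → 1/2 Rh+, 1/2 Rh-; so P(type B, Rh-positive) = 1/2 × 1/2 = 1/4 per child.
P(none) = (3/4)^4 = 81/256; P(at least one) = 1 − 81/256 = 175/256.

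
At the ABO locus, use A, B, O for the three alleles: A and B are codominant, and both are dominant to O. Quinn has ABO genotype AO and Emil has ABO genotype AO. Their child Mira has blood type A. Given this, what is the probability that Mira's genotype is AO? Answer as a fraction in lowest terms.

Cross AO × AO → 1/4 AA, 1/2 AO, 1/4 OO.
Type-A genotypes among offspring: AA (1/4), AO (1/2); total 3/4.
P(AO | type A) = (1/2) / (3/4) = 2/3.

2/3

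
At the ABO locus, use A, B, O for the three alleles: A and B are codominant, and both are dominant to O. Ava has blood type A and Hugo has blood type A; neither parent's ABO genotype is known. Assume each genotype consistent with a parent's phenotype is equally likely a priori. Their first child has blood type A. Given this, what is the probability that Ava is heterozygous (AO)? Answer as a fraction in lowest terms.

Possible genotypes: Ava ∈ {AA, AO}; Hugo ∈ {AA, AO}.
Weight each parental genotype pair by prior × P(type-A child):
  AA × AA: posterior weight 4/15.
  AA × AO: posterior weight 4/15.
  AO × AA: posterior weight 4/15.
  AO × AO: posterior weight 1/5.
Sum the posterior weight over pairs where Ava is AO: 7/15.

7/15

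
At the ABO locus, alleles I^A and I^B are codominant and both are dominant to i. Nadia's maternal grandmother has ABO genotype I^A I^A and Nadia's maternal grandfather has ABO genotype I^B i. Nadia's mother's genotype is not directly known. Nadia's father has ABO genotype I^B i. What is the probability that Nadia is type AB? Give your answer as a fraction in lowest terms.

1/4

Nadia's mother's ABO genotype from I^A I^A × I^B i: 1/2 I^A I^B, 1/2 I^A i.
Crossing each possibility with the father I^B i and summing P(type AB): 1/2·1/4 + 1/2·1/4 = 1/4.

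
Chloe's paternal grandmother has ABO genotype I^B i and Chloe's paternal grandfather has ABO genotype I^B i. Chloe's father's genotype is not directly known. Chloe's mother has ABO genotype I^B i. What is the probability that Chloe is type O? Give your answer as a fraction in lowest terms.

Chloe's father's ABO genotype from I^B i × I^B i: 1/4 I^B I^B, 1/2 I^B i, 1/4 i i.
Crossing each possibility with the mother I^B i and summing P(type O): 1/4·0 + 1/2·1/4 + 1/4·1/2 = 1/4.

1/4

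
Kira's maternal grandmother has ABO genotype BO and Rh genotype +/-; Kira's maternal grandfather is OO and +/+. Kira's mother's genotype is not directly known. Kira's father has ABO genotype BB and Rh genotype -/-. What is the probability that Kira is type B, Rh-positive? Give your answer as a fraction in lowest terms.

Kira's mother's ABO genotype from BO × OO: 1/2 BO, 1/2 OO.
Crossing each possibility with the father BB and summing P(type B): 1/2·1 + 1/2·1 = 1.
Similarly for Rh via the mother's Rh distribution: P(Rh+) = 3/4.
Independent loci: 1 × 3/4 = 3/4.

3/4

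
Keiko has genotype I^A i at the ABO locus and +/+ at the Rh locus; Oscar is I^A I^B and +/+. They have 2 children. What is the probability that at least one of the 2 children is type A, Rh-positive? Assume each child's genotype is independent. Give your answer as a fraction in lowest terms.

3/4

ABO cross I^A i × I^A I^B → 1/2 A, 1/4 B, 1/4 AB.
Rh cross +/+ × +/+ → 1 Rh+; so P(type A, Rh-positive) = 1/2 × 1 = 1/2 per child.
P(none) = (1/2)^2 = 1/4; P(at least one) = 1 − 1/4 = 3/4.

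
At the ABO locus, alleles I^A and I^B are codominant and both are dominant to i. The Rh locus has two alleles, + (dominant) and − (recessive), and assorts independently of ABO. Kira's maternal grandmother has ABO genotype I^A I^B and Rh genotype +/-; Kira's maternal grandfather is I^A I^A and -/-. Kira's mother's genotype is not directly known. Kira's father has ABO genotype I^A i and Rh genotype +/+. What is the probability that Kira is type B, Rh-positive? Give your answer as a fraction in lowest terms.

Kira's mother's ABO genotype from I^A I^B × I^A I^A: 1/2 I^A I^A, 1/2 I^A I^B.
Crossing each possibility with the father I^A i and summing P(type B): 1/2·0 + 1/2·1/4 = 1/8.
Similarly for Rh via the mother's Rh distribution: P(Rh+) = 1.
Independent loci: 1/8 × 1 = 1/8.

1/8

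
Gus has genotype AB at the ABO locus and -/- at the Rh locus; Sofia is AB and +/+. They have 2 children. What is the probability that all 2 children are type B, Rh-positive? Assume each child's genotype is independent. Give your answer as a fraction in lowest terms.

1/16

ABO cross AB × AB → 1/4 A, 1/4 B, 1/2 AB.
Rh cross -/- × +/+ → 1 Rh+; so P(type B, Rh-positive) = 1/4 × 1 = 1/4 per child.
All 2 independent: (1/4)^2 = 1/16.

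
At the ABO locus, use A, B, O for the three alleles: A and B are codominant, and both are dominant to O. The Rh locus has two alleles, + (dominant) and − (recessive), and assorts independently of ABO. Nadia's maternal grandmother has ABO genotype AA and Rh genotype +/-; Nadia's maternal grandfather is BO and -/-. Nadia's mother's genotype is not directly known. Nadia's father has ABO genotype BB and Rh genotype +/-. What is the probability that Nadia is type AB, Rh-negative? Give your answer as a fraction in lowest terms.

Nadia's mother's ABO genotype from AA × BO: 1/2 AB, 1/2 AO.
Crossing each possibility with the father BB and summing P(type AB): 1/2·1/2 + 1/2·1/2 = 1/2.
Similarly for Rh via the mother's Rh distribution: P(Rh-) = 3/8.
Independent loci: 1/2 × 3/8 = 3/16.

3/16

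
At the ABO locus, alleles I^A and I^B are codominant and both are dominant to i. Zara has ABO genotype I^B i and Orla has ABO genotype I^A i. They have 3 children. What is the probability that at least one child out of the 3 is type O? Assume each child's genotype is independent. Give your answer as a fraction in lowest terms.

ABO cross I^B i × I^A i → 1/4 O, 1/4 A, 1/4 B, 1/4 AB.
So P(type O) = 1/4 per child.
P(none) = (3/4)^3 = 27/64; P(at least one) = 1 − 27/64 = 37/64.

37/64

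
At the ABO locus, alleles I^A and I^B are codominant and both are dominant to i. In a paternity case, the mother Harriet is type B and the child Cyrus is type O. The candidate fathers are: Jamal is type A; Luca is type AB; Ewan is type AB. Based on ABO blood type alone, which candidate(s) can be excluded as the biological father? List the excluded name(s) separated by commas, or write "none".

A candidate is excluded only if no genotype consistent with his phenotype could produce a type O child with a type B mother.
Luca (type AB): no genotype consistent with that phenotype can produce a type-O child with a type-B mother.
Ewan (type AB): no genotype consistent with that phenotype can produce a type-O child with a type-B mother.

Luca, Ewan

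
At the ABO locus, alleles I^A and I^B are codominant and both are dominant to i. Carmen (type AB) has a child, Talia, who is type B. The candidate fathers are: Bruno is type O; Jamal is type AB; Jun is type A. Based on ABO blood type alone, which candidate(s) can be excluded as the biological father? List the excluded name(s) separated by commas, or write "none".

none

A candidate is excluded only if no genotype consistent with his phenotype could produce a type B child with a type AB mother.
Every candidate has at least one consistent genotype combination, so none can be excluded.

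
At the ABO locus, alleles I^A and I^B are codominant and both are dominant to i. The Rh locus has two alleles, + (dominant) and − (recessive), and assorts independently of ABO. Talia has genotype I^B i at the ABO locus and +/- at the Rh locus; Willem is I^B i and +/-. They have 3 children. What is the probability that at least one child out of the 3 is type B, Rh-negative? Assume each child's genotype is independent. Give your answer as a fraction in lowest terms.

ABO cross I^B i × I^B i → 1/4 O, 3/4 B.
Rh cross +/- × +/- → 3/4 Rh+, 1/4 Rh-; so P(type B, Rh-negative) = 3/4 × 1/4 = 3/16 per child.
P(none) = (13/16)^3 = 2197/4096; P(at least one) = 1 − 2197/4096 = 1899/4096.

1899/4096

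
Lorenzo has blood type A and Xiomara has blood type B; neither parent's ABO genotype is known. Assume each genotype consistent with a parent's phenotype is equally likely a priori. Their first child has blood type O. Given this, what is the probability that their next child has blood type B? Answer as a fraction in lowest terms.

Possible genotypes: Lorenzo ∈ {I^A I^A, I^A i}; Xiomara ∈ {I^B I^B, I^B i}.
Weight each parental genotype pair by prior × P(type-O child):
  I^A i × I^B i: posterior weight 1; P(next child type B) = 1/4.
Weighted sum = 1/4.

1/4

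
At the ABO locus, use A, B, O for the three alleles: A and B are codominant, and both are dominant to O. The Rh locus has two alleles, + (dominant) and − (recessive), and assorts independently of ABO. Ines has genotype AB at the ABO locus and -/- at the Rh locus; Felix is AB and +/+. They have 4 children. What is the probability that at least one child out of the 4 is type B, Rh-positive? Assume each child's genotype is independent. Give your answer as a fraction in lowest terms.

ABO cross AB × AB → 1/4 A, 1/4 B, 1/2 AB.
Rh cross -/- × +/+ → 1 Rh+; so P(type B, Rh-positive) = 1/4 × 1 = 1/4 per child.
P(none) = (3/4)^4 = 81/256; P(at least one) = 1 − 81/256 = 175/256.

175/256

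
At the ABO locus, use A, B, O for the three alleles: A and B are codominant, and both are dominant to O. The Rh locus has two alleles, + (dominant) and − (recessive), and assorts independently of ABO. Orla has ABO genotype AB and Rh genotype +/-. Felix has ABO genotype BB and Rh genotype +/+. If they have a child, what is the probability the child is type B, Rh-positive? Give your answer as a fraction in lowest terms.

ABO cross AB × BB → offspring phenotypes: 1/2 B, 1/2 AB.
Rh cross +/- × +/+ → 1 Rh+.
Independent loci: P(type B, Rh-positive) = 1/2 × 1 = 1/2.

1/2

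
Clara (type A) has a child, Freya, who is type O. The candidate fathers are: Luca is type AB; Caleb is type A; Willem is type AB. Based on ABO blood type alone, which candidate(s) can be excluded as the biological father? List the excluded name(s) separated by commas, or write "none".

A candidate is excluded only if no genotype consistent with his phenotype could produce a type O child with a type A mother.
Luca (type AB): no genotype consistent with that phenotype can produce a type-O child with a type-A mother.
Willem (type AB): no genotype consistent with that phenotype can produce a type-O child with a type-A mother.

Luca, Willem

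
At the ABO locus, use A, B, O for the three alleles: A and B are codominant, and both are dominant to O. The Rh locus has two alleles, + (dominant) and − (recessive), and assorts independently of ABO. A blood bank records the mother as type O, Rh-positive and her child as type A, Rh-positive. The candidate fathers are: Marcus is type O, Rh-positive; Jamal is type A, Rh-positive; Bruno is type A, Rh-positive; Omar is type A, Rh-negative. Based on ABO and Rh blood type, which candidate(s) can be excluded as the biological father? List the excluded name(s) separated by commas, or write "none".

A candidate is excluded only if no genotype consistent with his phenotype could produce a type A, Rh-positive child with a type O, Rh-positive mother.
Marcus (type O, Rh+): no genotype consistent with that phenotype can produce a type-A Rh+ child with a type-O mother.

Marcus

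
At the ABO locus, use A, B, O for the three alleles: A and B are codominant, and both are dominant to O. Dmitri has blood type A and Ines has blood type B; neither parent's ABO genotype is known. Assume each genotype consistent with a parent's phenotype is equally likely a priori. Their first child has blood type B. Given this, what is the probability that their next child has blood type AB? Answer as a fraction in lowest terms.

Possible genotypes: Dmitri ∈ {AA, AO}; Ines ∈ {BB, BO}.
Weight each parental genotype pair by prior × P(type-B child):
  AO × BB: posterior weight 2/3; P(next child type AB) = 1/2.
  AO × BO: posterior weight 1/3; P(next child type AB) = 1/4.
Weighted sum = 5/12.

5/12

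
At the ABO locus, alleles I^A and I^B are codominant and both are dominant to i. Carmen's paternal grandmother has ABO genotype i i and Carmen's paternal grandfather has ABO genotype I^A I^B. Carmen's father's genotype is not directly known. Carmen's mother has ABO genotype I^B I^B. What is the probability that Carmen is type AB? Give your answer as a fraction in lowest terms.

Carmen's father's ABO genotype from i i × I^A I^B: 1/2 I^A i, 1/2 I^B i.
Crossing each possibility with the mother I^B I^B and summing P(type AB): 1/2·1/2 + 1/2·0 = 1/4.

1/4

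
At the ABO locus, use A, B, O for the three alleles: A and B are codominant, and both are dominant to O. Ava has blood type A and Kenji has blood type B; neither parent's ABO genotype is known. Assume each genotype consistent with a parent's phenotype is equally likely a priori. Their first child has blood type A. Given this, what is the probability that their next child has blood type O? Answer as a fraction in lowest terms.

Possible genotypes: Ava ∈ {AA, AO}; Kenji ∈ {BB, BO}.
Weight each parental genotype pair by prior × P(type-A child):
  AA × BO: posterior weight 2/3; P(next child type O) = 0.
  AO × BO: posterior weight 1/3; P(next child type O) = 1/4.
Weighted sum = 1/12.

1/12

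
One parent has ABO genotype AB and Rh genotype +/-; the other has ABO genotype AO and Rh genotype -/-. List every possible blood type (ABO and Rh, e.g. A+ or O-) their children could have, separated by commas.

A+, A-, B+, B-, AB+, AB-

Gametes from AB × AO give offspring ABO genotypes AA, AB, AO, BO, i.e. phenotypes A, B, AB.
Rh cross +/- × -/- → phenotypes Rh+, Rh-.
Combining independently: A+, A-, B+, B-, AB+, AB-.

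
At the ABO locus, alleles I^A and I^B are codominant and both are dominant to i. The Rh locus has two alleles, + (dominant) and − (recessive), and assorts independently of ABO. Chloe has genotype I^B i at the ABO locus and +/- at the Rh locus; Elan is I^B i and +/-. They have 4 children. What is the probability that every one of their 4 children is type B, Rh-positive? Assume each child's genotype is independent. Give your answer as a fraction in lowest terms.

6561/65536

ABO cross I^B i × I^B i → 1/4 O, 3/4 B.
Rh cross +/- × +/- → 3/4 Rh+, 1/4 Rh-; so P(type B, Rh-positive) = 3/4 × 3/4 = 9/16 per child.
All 4 independent: (9/16)^4 = 6561/65536.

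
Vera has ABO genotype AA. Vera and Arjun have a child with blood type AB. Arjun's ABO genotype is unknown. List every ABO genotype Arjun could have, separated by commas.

For each candidate genotype of Arjun, check whether crossing it with AA can produce every observed child phenotype.
  AA → possible child types {A} ✗
  AB → possible child types {A, AB} ✓
  AO → possible child types {A} ✗
  BB → possible child types {AB} ✓
  BO → possible child types {A, AB} ✓
  OO → possible child types {A} ✗

AB, BB, BO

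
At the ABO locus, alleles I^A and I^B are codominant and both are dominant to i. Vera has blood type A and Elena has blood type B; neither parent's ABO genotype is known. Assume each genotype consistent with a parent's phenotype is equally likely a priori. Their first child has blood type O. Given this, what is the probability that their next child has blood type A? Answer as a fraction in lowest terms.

Possible genotypes: Vera ∈ {I^A I^A, I^A i}; Elena ∈ {I^B I^B, I^B i}.
Weight each parental genotype pair by prior × P(type-O child):
  I^A i × I^B i: posterior weight 1; P(next child type A) = 1/4.
Weighted sum = 1/4.

1/4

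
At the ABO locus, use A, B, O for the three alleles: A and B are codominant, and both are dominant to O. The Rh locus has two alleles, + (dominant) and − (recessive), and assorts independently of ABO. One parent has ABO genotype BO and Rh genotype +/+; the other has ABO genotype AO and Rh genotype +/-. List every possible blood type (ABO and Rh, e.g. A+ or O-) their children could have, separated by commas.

Gametes from BO × AO give offspring ABO genotypes AB, AO, BO, OO, i.e. phenotypes O, A, B, AB.
Rh cross +/+ × +/- → phenotypes Rh+.
Combining independently: O+, A+, B+, AB+.

O+, A+, B+, AB+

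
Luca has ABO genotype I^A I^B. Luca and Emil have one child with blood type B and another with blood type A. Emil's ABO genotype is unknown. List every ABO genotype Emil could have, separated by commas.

For each candidate genotype of Emil, check whether crossing it with I^A I^B can produce every observed child phenotype.
  I^A I^A → possible child types {A, AB} ✗
  I^A I^B → possible child types {A, B, AB} ✓
  I^A i → possible child types {A, B, AB} ✓
  I^B I^B → possible child types {B, AB} ✗
  I^B i → possible child types {A, B, AB} ✓
  i i → possible child types {A, B} ✓

I^A I^B, I^A i, I^B i, i i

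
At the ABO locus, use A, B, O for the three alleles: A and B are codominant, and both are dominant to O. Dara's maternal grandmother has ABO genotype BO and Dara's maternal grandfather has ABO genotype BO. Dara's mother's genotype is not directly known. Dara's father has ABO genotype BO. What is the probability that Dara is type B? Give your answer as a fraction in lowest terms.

3/4

Dara's mother's ABO genotype from BO × BO: 1/4 BB, 1/2 BO, 1/4 OO.
Crossing each possibility with the father BO and summing P(type B): 1/4·1 + 1/2·3/4 + 1/4·1/2 = 3/4.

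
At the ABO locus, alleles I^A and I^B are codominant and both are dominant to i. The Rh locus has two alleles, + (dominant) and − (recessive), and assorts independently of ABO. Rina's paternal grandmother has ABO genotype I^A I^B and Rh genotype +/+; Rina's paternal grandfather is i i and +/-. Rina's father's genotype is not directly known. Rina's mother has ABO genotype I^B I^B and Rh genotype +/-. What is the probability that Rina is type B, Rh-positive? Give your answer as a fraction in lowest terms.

Rina's father's ABO genotype from I^A I^B × i i: 1/2 I^A i, 1/2 I^B i.
Crossing each possibility with the mother I^B I^B and summing P(type B): 1/2·1/2 + 1/2·1 = 3/4.
Similarly for Rh via the father's Rh distribution: P(Rh+) = 7/8.
Independent loci: 3/4 × 7/8 = 21/32.

21/32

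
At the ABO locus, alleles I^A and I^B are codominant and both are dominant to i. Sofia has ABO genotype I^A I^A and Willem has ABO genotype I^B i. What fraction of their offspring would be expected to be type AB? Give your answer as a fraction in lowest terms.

ABO cross I^A I^A × I^B i → offspring phenotypes: 1/2 A, 1/2 AB.
So P(type AB) = 1/2.

1/2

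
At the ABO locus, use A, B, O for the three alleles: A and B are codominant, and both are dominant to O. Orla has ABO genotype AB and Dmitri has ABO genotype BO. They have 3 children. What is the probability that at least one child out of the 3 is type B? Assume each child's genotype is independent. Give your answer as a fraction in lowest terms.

ABO cross AB × BO → 1/4 A, 1/2 B, 1/4 AB.
So P(type B) = 1/2 per child.
P(none) = (1/2)^3 = 1/8; P(at least one) = 1 − 1/8 = 7/8.

7/8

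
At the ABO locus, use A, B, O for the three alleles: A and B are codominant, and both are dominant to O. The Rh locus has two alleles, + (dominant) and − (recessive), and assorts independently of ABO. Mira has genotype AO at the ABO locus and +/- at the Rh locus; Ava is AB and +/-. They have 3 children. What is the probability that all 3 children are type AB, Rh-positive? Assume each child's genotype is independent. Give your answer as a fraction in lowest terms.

27/4096

ABO cross AO × AB → 1/2 A, 1/4 B, 1/4 AB.
Rh cross +/- × +/- → 3/4 Rh+, 1/4 Rh-; so P(type AB, Rh-positive) = 1/4 × 3/4 = 3/16 per child.
All 3 independent: (3/16)^3 = 27/4096.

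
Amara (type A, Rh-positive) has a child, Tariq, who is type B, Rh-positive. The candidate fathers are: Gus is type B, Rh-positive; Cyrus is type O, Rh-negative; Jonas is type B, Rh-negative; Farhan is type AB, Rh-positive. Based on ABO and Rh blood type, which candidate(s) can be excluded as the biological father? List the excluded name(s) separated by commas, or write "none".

Cyrus

A candidate is excluded only if no genotype consistent with his phenotype could produce a type B, Rh-positive child with a type A, Rh-positive mother.
Cyrus (type O, Rh-): no genotype consistent with that phenotype can produce a type-B Rh+ child with a type-A mother.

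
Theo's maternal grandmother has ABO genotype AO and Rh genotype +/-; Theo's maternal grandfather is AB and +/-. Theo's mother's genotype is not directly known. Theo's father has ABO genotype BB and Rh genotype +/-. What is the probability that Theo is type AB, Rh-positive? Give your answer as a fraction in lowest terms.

Theo's mother's ABO genotype from AO × AB: 1/4 AA, 1/4 AB, 1/4 AO, 1/4 BO.
Crossing each possibility with the father BB and summing P(type AB): 1/4·1 + 1/4·1/2 + 1/4·1/2 + 1/4·0 = 1/2.
Similarly for Rh via the mother's Rh distribution: P(Rh+) = 3/4.
Independent loci: 1/2 × 3/4 = 3/8.

3/8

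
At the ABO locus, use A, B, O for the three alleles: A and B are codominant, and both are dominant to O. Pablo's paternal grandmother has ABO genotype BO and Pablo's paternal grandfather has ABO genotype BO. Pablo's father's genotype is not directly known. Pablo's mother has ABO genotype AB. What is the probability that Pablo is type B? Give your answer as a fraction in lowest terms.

1/2

Pablo's father's ABO genotype from BO × BO: 1/4 BB, 1/2 BO, 1/4 OO.
Crossing each possibility with the mother AB and summing P(type B): 1/4·1/2 + 1/2·1/2 + 1/4·1/2 = 1/2.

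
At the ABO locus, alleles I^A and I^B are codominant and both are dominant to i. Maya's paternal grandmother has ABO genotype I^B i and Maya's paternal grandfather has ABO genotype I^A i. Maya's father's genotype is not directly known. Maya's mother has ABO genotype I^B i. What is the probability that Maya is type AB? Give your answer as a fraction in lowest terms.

1/8

Maya's father's ABO genotype from I^B i × I^A i: 1/4 I^A I^B, 1/4 I^A i, 1/4 I^B i, 1/4 i i.
Crossing each possibility with the mother I^B i and summing P(type AB): 1/4·1/4 + 1/4·1/4 + 1/4·0 + 1/4·0 = 1/8.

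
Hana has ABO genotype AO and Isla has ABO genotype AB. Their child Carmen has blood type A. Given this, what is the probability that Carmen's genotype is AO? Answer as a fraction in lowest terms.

1/2

Cross AO × AB → 1/4 AA, 1/4 AB, 1/4 AO, 1/4 BO.
Type-A genotypes among offspring: AA (1/4), AO (1/4); total 1/2.
P(AO | type A) = (1/4) / (1/2) = 1/2.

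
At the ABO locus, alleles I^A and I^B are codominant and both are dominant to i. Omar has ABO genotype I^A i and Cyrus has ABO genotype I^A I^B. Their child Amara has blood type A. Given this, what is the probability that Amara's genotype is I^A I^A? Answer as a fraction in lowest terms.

1/2

Cross I^A i × I^A I^B → 1/4 I^A I^A, 1/4 I^A I^B, 1/4 I^A i, 1/4 I^B i.
Type-A genotypes among offspring: I^A I^A (1/4), I^A i (1/4); total 1/2.
P(I^A I^A | type A) = (1/4) / (1/2) = 1/2.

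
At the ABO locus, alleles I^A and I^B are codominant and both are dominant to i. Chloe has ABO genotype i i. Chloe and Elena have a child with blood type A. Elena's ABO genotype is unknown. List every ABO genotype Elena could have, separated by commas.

I^A I^A, I^A I^B, I^A i

For each candidate genotype of Elena, check whether crossing it with i i can produce every observed child phenotype.
  I^A I^A → possible child types {A} ✓
  I^A I^B → possible child types {A, B} ✓
  I^A i → possible child types {O, A} ✓
  I^B I^B → possible child types {B} ✗
  I^B i → possible child types {O, B} ✗
  i i → possible child types {O} ✗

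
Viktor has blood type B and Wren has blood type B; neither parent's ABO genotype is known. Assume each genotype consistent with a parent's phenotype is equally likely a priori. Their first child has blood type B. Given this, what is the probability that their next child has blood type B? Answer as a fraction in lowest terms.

19/20

Possible genotypes: Viktor ∈ {BB, BO}; Wren ∈ {BB, BO}.
Weight each parental genotype pair by prior × P(type-B child):
  BB × BB: posterior weight 4/15; P(next child type B) = 1.
  BB × BO: posterior weight 4/15; P(next child type B) = 1.
  BO × BB: posterior weight 4/15; P(next child type B) = 1.
  BO × BO: posterior weight 1/5; P(next child type B) = 3/4.
Weighted sum = 19/20.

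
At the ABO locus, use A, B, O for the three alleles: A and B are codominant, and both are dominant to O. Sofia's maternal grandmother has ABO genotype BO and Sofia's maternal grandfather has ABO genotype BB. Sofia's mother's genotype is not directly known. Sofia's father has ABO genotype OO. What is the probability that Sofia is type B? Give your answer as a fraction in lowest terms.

Sofia's mother's ABO genotype from BO × BB: 1/2 BB, 1/2 BO.
Crossing each possibility with the father OO and summing P(type B): 1/2·1 + 1/2·1/2 = 3/4.

3/4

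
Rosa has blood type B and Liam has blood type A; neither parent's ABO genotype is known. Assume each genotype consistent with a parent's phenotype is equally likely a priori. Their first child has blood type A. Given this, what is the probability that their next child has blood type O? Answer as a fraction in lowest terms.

Possible genotypes: Rosa ∈ {BB, BO}; Liam ∈ {AA, AO}.
Weight each parental genotype pair by prior × P(type-A child):
  BO × AA: posterior weight 2/3; P(next child type O) = 0.
  BO × AO: posterior weight 1/3; P(next child type O) = 1/4.
Weighted sum = 1/12.

1/12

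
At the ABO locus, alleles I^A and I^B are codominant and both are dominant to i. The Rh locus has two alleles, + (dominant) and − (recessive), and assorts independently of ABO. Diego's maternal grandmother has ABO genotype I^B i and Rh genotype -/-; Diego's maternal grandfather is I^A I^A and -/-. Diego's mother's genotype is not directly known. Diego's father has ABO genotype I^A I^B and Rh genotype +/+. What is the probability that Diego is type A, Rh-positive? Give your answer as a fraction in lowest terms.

Diego's mother's ABO genotype from I^B i × I^A I^A: 1/2 I^A I^B, 1/2 I^A i.
Crossing each possibility with the father I^A I^B and summing P(type A): 1/2·1/4 + 1/2·1/2 = 3/8.
Similarly for Rh via the mother's Rh distribution: P(Rh+) = 1.
Independent loci: 3/8 × 1 = 3/8.

3/8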